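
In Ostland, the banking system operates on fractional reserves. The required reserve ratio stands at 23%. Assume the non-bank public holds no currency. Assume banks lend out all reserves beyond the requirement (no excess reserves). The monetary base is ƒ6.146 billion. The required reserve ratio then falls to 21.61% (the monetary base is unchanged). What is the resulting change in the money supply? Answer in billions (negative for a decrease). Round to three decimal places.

Initially m₁ = 1 / (0.23) ≈ 4.34783, so M₁ = 4.34783 × 6.146 ≈ 26.7218 billion.
After the change m₂ = 1 / (0.2161) ≈ 4.62749, so M₂ = 4.62749 × 6.146 ≈ 28.4406 billion.
ΔM = M₂ − M₁ = 28.4406 − 26.7218 = 1.7188 billion.

ƒ1.719 billion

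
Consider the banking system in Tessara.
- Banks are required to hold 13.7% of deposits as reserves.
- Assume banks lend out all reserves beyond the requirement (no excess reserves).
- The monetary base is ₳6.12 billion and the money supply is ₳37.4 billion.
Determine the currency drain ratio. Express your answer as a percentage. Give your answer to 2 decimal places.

Using m = M/MB = 37.4/6.12 ≈ 6.111111. From m = (1 + c)/(c + rr + e), rearranging gives 1 + c = m·(c + rr + e), so c·(1 − m) = m·(rr + e) − 1.
Hence c = [m·(rr + e) − 1]/(1 − m) = [6.111111 × (0.137 + 0) − 1] / (1 − 6.111111) ≈ 0.031848.

3.18%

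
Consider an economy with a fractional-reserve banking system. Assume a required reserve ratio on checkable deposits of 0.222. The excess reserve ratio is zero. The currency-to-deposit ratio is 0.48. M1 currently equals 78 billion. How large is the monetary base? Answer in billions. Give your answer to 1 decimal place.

The money multiplier is m = (1 + c) / (rr + c) = (1 + 0.48) / (0.222 + 0.48) ≈ 2.1083.
MB = M / m = 78 / 2.1083 ≈ 36.9966 billion.

37.0 billion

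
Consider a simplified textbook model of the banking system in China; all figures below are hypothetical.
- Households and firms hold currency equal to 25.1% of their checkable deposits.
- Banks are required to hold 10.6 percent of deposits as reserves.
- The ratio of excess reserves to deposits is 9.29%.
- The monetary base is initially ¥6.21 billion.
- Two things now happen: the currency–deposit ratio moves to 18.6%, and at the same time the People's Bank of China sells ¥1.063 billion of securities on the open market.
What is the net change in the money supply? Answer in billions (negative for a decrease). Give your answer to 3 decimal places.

Before: m₁ = (1 + 0.251) / (0.106 + 0.0929 + 0.251) ≈ 2.78062, MB₁ = 6.21, so M₁ = 2.78062 × 6.21 ≈ 17.2677 billion.
After: m₂ = (1 + 0.186) / (0.106 + 0.0929 + 0.186) ≈ 3.08132, MB₂ = 6.21 − 1.063 = 5.147, so M₂ = 3.08132 × 5.147 ≈ 15.8596 billion.
ΔM = M₂ − M₁ = 15.8596 − 17.2677 = -1.4081 billion.

-1.408 billion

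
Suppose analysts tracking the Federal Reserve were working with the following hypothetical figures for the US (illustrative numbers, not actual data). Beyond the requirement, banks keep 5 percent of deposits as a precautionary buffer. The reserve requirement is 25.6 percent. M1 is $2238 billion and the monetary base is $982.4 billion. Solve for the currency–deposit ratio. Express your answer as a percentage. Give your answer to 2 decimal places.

Using m = M/MB = 2238/982.4 ≈ 2.278094. From m = (1 + c)/(c + rr + e), rearranging gives 1 + c = m·(c + rr + e), so c·(1 − m) = m·(rr + e) − 1.
Hence c = [m·(rr + e) − 1]/(1 − m) = [2.278094 × (0.256 + 0.05) − 1] / (1 − 2.278094) ≈ 0.236996.

23.70%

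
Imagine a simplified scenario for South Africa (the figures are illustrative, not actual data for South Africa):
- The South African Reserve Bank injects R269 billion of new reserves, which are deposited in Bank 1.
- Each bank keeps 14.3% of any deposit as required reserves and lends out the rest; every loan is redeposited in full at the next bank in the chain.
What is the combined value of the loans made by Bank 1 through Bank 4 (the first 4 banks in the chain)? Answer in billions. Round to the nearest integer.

Bank i lends (1 − rr)^i of the original deposit: Bank 1 lends 269·0.8570 = 230.5330, Bank 2 lends 269·0.8570² ≈ 197.5668, and so on.
Summing a geometric series: total = 269·[0.8570·(1 − 0.8570^4) / (1 − 0.8570)] ≈ 742.5172 billion.

R743 billion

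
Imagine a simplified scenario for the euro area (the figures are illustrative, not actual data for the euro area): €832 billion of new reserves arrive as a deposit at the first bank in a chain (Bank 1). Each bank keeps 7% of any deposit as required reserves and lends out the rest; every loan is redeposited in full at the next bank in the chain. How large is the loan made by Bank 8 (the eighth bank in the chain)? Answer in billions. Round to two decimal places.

Each bank lends a fraction (1 − rr) = 0.9300 of the deposit it receives, so Bank 8 receives 832·0.9300^7 and lends 832·0.9300^8 ≈ 465.5721 billion.

€465.57 billion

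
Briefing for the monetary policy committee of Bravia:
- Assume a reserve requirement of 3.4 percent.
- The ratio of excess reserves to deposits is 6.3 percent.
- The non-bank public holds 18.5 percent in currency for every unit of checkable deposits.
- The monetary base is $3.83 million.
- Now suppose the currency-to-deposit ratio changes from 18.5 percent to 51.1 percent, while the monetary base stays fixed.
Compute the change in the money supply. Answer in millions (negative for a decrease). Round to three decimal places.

-6.576 million

Initially m₁ = (1 + 0.185) / (0.034 + 0.063 + 0.185) ≈ 4.20213, so M₁ = 4.20213 × 3.83 ≈ 16.0942 million.
After the change m₂ = (1 + 0.511) / (0.034 + 0.063 + 0.511) ≈ 2.48520, so M₂ = 2.48520 × 3.83 ≈ 9.5183 million.
ΔM = M₂ − M₁ = 9.5183 − 16.0942 = -6.5759 million.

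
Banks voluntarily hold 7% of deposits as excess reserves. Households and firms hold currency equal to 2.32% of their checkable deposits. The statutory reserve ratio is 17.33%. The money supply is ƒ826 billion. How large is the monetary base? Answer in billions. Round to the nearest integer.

The money multiplier is m = (1 + c) / (rr + e + c) = (1 + 0.0232) / (0.1733 + 0.07 + 0.0232) ≈ 3.8394.
MB = M / m = 826 / 3.8394 ≈ 215.1378 billion.

ƒ215 billion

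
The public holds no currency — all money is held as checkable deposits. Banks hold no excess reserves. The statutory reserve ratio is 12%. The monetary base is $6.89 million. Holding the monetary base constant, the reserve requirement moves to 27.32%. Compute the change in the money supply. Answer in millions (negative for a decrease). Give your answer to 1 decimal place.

Initially m₁ = 1 / (0.12) ≈ 8.3333, so M₁ = 8.3333 × 6.89 ≈ 57.4164 million.
After the change m₂ = 1 / (0.2732) ≈ 3.6603, so M₂ = 3.6603 × 6.89 ≈ 25.2195 million.
ΔM = M₂ − M₁ = 25.2195 − 57.4164 = -32.1969 million.

-32.2 million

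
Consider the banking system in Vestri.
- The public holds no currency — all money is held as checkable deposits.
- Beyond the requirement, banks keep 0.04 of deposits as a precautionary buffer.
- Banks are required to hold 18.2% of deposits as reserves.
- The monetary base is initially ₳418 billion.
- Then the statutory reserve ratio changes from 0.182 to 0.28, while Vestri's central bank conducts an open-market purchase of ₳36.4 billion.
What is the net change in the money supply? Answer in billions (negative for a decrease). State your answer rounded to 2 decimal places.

Before: m₁ = 1 / (0.182 + 0.04) ≈ 4.504505, MB₁ = 418, so M₁ = 4.504505 × 418 ≈ 1882.8831 billion.
After: m₂ = 1 / (0.28 + 0.04) = 3.125000, MB₂ = 418 + 36.4 = 454.4, so M₂ = 3.125000 × 454.4 = 1420 billion.
ΔM = M₂ − M₁ = 1420 − 1882.8831 = -462.8831 billion.

-462.88 billion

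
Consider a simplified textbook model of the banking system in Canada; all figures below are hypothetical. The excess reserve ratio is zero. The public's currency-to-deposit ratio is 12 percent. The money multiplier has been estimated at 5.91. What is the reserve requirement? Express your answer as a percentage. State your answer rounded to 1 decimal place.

7.0%

Using m = 5.91. Since m = (1 + c)/(c + rr + e), the denominator satisfies c + rr + e = (1 + c)/m = (1 + 0.12) / 5.91 ≈ 0.189509.
With c = 0.12 and e = 0, the reserve requirement is 0.189509 − 0.12 − 0 = 0.069509.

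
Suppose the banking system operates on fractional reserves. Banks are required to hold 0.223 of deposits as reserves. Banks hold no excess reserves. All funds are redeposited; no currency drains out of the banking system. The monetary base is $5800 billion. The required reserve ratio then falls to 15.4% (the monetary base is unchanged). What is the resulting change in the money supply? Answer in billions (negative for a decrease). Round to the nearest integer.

Initially m₁ = 1 / (0.223) ≈ 4.48430, so M₁ = 4.48430 × 5800 = 26008.94 billion.
After the change m₂ = 1 / (0.154) ≈ 6.49351, so M₂ = 6.49351 × 5800 = 37662.358 billion.
ΔM = M₂ − M₁ = 37662.358 − 26008.94 = 11653.418 billion.

$11653 billion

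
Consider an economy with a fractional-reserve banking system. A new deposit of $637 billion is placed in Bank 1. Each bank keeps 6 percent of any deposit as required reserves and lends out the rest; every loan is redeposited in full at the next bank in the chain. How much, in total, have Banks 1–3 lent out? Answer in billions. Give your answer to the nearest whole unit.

$1691 billion

Bank i lends (1 − rr)^i of the original deposit: Bank 1 lends 637·0.9400 = 598.7800, Bank 2 lends 637·0.9400² = 562.8532, and so on.
Summing a geometric series: total = 637·[0.9400·(1 − 0.9400^3) / (1 − 0.9400)] ≈ 1690.7152 billion.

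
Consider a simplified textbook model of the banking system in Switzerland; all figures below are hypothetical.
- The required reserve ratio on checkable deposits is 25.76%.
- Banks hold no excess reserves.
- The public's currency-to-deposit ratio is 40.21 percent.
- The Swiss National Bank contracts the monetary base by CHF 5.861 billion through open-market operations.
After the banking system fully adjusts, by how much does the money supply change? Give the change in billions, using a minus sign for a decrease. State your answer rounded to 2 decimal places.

-12.46 billion

The money multiplier is m = (1 + c) / (rr + c) = (1 + 0.4021) / (0.2576 + 0.4021) ≈ 2.1254.
The sale removes 5.861 billion of base, so ΔM = m × ΔMB = 2.1254 × (−5.861) ≈ -12.457 billion.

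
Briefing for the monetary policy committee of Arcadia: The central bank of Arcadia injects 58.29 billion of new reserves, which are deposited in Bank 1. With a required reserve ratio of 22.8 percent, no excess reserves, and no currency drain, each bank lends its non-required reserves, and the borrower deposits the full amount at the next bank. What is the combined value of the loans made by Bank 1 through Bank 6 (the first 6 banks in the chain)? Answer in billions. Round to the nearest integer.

Bank i lends (1 − rr)^i of the original deposit: Bank 1 lends 58.29·0.7720 ≈ 44.9999, Bank 2 lends 58.29·0.7720² ≈ 34.7399, and so on.
Summing a geometric series: total = 58.29·[0.7720·(1 − 0.7720^6) / (1 − 0.7720)] ≈ 155.5868 billion.

156 billion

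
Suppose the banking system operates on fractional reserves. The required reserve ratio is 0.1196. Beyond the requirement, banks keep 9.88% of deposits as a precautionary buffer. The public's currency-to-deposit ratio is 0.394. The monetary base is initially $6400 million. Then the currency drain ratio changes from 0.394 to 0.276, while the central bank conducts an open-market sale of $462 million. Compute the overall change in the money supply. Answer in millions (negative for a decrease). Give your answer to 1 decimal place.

Before: m₁ = (1 + 0.394) / (0.1196 + 0.0988 + 0.394) ≈ 2.276290, MB₁ = 6400, so M₁ = 2.276290 × 6400 = 14568.256 million.
After: m₂ = (1 + 0.276) / (0.1196 + 0.0988 + 0.276) ≈ 2.580906, MB₂ = 6400 − 462 = 5938, so M₂ = 2.580906 × 5938 ≈ 15325.4198 million.
ΔM = M₂ − M₁ = 15325.4198 − 14568.256 = 757.1638 million.

$757.2 million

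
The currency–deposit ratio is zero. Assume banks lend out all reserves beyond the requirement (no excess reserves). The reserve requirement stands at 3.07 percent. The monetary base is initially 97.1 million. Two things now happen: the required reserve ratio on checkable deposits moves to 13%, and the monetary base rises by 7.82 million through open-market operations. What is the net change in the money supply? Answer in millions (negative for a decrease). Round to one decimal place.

-2355.8 million

Before: m₁ = 1 / (0.0307) ≈ 32.57329, MB₁ = 97.1, so M₁ = 32.57329 × 97.1 ≈ 3162.8665 million.
After: m₂ = 1 / (0.13) ≈ 7.69231, MB₂ = 97.1 + 7.82 = 104.92, so M₂ = 7.69231 × 104.92 ≈ 807.0772 million.
ΔM = M₂ − M₁ = 807.0772 − 3162.8665 = -2355.7893 million.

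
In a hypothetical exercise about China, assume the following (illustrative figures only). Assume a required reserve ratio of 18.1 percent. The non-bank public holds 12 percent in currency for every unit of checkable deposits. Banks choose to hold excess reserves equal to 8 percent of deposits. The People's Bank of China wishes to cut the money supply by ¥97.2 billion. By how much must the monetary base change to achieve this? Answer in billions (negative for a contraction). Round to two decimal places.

The money multiplier is m = (1 + c) / (rr + e + c) = (1 + 0.12) / (0.181 + 0.08 + 0.12) ≈ 2.93963.
ΔMB = ΔM / m = (−97.2) / 2.93963 ≈ -33.0654 billion.

-33.07 billion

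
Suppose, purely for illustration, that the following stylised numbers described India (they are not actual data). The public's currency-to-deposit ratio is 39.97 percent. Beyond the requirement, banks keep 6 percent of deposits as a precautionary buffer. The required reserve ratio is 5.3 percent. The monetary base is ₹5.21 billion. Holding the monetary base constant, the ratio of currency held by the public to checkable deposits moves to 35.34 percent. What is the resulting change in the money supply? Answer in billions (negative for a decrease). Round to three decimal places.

₹0.895 billion

Initially m₁ = (1 + 0.3997) / (0.053 + 0.06 + 0.3997) ≈ 2.73006, so M₁ = 2.73006 × 5.21 ≈ 14.2236 billion.
After the change m₂ = (1 + 0.3534) / (0.053 + 0.06 + 0.3534) ≈ 2.90180, so M₂ = 2.90180 × 5.21 ≈ 15.1184 billion.
ΔM = M₂ − M₁ = 15.1184 − 14.2236 = 0.8948 billion.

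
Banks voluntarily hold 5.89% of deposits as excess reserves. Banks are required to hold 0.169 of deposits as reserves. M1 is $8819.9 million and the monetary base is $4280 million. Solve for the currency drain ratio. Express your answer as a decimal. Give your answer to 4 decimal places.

Using m = M/MB = 8819.9/4280 ≈ 2.060724. From m = (1 + c)/(c + rr + e), rearranging gives 1 + c = m·(c + rr + e), so c·(1 − m) = m·(rr + e) − 1.
Hence c = [m·(rr + e) − 1]/(1 − m) = [2.060724 × (0.169 + 0.0589) − 1] / (1 − 2.060724) ≈ 0.499999.

0.5000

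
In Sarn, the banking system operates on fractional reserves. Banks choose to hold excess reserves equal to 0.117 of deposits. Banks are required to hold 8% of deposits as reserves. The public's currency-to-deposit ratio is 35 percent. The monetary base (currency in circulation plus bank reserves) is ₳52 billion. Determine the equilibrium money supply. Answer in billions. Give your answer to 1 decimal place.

The money multiplier is m = (1 + c) / (rr + e + c) = (1 + 0.35) / (0.08 + 0.117 + 0.35) ≈ 2.4680.
So M = m × MB = 2.4680 × 52 = 128.336 billion.

₳128.3 billion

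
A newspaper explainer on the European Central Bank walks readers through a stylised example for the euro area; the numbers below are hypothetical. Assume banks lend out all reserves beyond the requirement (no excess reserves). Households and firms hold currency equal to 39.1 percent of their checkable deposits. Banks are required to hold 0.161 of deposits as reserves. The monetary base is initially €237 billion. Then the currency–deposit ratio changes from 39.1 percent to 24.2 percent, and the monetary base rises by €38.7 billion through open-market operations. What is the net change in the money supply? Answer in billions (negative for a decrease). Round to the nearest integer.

Before: m₁ = (1 + 0.391) / (0.161 + 0.391) ≈ 2.5199, MB₁ = 237, so M₁ = 2.5199 × 237 = 597.2163 billion.
After: m₂ = (1 + 0.242) / (0.161 + 0.242) ≈ 3.0819, MB₂ = 237 + 38.7 = 275.7, so M₂ = 3.0819 × 275.7 ≈ 849.6798 billion.
ΔM = M₂ − M₁ = 849.6798 − 597.2163 = 252.4635 billion.

€252 billion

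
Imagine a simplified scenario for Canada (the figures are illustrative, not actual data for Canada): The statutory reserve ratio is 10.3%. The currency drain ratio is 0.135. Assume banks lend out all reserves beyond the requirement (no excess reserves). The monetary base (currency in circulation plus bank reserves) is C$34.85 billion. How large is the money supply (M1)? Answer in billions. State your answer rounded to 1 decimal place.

C$166.2 billion

The money multiplier is m = (1 + c) / (rr + c) = (1 + 0.135) / (0.103 + 0.135) ≈ 4.7689.
So M = m × MB = 4.7689 × 34.85 ≈ 166.1962 billion.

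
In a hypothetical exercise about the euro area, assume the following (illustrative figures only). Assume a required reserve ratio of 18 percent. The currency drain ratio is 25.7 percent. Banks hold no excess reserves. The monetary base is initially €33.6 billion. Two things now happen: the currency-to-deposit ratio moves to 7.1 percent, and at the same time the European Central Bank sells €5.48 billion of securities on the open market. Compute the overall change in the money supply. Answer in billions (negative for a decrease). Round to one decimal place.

Before: m₁ = (1 + 0.257) / (0.18 + 0.257) ≈ 2.8764, MB₁ = 33.6, so M₁ = 2.8764 × 33.6 ≈ 96.647 billion.
After: m₂ = (1 + 0.071) / (0.18 + 0.071) ≈ 4.2669, MB₂ = 33.6 − 5.48 = 28.12, so M₂ = 4.2669 × 28.12 ≈ 119.9852 billion.
ΔM = M₂ − M₁ = 119.9852 − 96.647 = 23.3382 billion.

€23.3 billion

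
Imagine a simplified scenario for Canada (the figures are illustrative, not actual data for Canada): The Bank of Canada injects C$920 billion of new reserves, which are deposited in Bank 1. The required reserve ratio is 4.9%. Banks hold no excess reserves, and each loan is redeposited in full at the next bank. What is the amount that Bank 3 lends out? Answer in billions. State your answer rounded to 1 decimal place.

C$791.3 billion

Each bank lends a fraction (1 − rr) = 0.9510 of the deposit it receives, so Bank 3 receives 920·0.9510^2 and lends 920·0.9510^3 ≈ 791.2785 billion.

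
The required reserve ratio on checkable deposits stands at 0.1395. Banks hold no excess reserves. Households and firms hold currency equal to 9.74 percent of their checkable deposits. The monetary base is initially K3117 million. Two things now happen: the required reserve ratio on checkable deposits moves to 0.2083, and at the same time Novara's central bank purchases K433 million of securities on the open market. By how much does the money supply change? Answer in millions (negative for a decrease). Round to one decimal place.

Before: m₁ = (1 + 0.0974) / (0.1395 + 0.0974) ≈ 4.632334, MB₁ = 3117, so M₁ = 4.632334 × 3117 ≈ 14438.9851 million.
After: m₂ = (1 + 0.0974) / (0.2083 + 0.0974) ≈ 3.589794, MB₂ = 3117 + 433 = 3550, so M₂ = 3.589794 × 3550 = 12743.7687 million.
ΔM = M₂ − M₁ = 12743.7687 − 14438.9851 = -1695.2164 million.

-1695.2 million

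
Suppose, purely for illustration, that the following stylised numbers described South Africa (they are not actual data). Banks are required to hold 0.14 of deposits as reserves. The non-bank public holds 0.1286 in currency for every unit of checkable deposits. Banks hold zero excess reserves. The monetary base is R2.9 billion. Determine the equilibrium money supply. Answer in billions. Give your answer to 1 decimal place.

R12.2 billion

The money multiplier is m = (1 + c) / (rr + c) = (1 + 0.1286) / (0.14 + 0.1286) ≈ 4.2018.
So M = m × MB = 4.2018 × 2.9 ≈ 12.1852 billion.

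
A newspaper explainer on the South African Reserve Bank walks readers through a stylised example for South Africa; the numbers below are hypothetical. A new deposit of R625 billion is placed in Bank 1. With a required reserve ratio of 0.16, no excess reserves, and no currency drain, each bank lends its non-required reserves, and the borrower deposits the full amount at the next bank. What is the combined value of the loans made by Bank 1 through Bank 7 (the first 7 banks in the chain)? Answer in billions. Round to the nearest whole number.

Bank i lends (1 − rr)^i of the original deposit: Bank 1 lends 625·0.8400 = 525.0000, Bank 2 lends 625·0.8400² = 441.0000, and so on.
Summing a geometric series: total = 625·[0.8400·(1 − 0.8400^7) / (1 − 0.8400)] ≈ 2312.9848 billion.

R2313 billion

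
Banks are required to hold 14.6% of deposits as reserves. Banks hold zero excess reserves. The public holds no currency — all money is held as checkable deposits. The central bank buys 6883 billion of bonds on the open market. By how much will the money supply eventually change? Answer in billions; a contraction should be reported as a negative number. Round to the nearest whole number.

47144 billion

The simple money multiplier is m = 1/rr = 1/0.146 ≈ 6.84932.
An open-market purchase increases the monetary base by 6883 billion, so ΔM = m × ΔMB = 6.84932 × 6883 ≈ 47143.8696 billion.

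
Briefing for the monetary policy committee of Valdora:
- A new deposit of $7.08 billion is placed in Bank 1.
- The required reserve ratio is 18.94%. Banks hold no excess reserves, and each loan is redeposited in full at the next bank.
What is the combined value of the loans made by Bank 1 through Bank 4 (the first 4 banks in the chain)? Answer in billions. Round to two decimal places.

Bank i lends (1 − rr)^i of the original deposit: Bank 1 lends 7.08·0.8106 ≈ 5.7390, Bank 2 lends 7.08·0.8106² ≈ 4.6521, and so on.
Summing a geometric series: total = 7.08·[0.8106·(1 − 0.8106^4) / (1 − 0.8106)] ≈ 17.2188 billion.

$17.22 billion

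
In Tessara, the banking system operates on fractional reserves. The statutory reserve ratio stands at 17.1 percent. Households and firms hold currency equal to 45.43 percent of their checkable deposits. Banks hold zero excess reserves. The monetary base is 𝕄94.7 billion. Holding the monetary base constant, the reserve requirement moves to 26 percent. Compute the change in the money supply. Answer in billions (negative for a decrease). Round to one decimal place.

Initially m₁ = (1 + 0.4543) / (0.171 + 0.4543) ≈ 2.3258, so M₁ = 2.3258 × 94.7 ≈ 220.2533 billion.
After the change m₂ = (1 + 0.4543) / (0.26 + 0.4543) ≈ 2.0360, so M₂ = 2.0360 × 94.7 = 192.8092 billion.
ΔM = M₂ − M₁ = 192.8092 − 220.2533 = -27.4441 billion.

-27.4 billion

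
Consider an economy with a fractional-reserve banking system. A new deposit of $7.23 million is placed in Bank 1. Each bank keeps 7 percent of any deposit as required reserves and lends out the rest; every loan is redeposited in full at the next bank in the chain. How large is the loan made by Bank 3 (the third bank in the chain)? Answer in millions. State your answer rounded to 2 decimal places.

Each bank lends a fraction (1 − rr) = 0.9300 of the deposit it receives, so Bank 3 receives 7.23·0.9300^2 and lends 7.23·0.9300^3 ≈ 5.8155 million.

$5.82 million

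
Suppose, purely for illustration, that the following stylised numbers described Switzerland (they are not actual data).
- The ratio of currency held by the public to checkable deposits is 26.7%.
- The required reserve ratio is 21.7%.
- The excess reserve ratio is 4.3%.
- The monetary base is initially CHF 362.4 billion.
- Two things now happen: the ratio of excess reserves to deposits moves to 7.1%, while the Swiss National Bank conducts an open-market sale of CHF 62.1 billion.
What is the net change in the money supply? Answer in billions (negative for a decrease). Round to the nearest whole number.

-186 billion

Before: m₁ = (1 + 0.267) / (0.217 + 0.043 + 0.267) ≈ 2.4042, MB₁ = 362.4, so M₁ = 2.4042 × 362.4 ≈ 871.2821 billion.
After: m₂ = (1 + 0.267) / (0.217 + 0.071 + 0.267) ≈ 2.2829, MB₂ = 362.4 − 62.1 = 300.3, so M₂ = 2.2829 × 300.3 ≈ 685.5549 billion.
ΔM = M₂ − M₁ = 685.5549 − 871.2821 = -185.7272 billion.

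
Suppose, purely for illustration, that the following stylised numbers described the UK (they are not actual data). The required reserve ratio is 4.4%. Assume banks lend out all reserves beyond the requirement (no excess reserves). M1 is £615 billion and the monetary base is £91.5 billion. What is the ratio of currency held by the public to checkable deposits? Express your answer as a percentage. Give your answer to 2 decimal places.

12.31%

Using m = M/MB = 615/91.5 ≈ 6.721311. From m = (1 + c)/(c + rr + e), rearranging gives 1 + c = m·(c + rr + e), so c·(1 − m) = m·(rr + e) − 1.
Hence c = [m·(rr + e) − 1]/(1 − m) = [6.721311 × (0.044 + 0) − 1] / (1 − 6.721311) ≈ 0.123095.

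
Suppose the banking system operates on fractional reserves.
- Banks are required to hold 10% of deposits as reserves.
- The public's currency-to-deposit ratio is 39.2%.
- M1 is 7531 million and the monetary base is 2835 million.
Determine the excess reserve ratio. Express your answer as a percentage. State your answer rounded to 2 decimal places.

3.20%

Using m = M/MB = 7531/2835 ≈ 2.656437. Since m = (1 + c)/(c + rr + e), the denominator satisfies c + rr + e = (1 + c)/m = (1 + 0.392) / 2.656437 ≈ 0.524010.
With c = 0.392 and rr = 0.1, the excess reserve ratio is 0.524010 − 0.392 − 0.1 = 0.03201.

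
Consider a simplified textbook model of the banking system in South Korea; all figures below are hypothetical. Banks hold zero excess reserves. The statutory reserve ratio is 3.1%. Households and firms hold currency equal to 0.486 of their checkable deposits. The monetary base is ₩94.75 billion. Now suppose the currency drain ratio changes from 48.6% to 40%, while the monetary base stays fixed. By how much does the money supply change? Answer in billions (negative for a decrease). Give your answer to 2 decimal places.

₩35.44 billion

Initially m₁ = (1 + 0.486) / (0.031 + 0.486) ≈ 2.87427, so M₁ = 2.87427 × 94.75 ≈ 272.3371 billion.
After the change m₂ = (1 + 0.4) / (0.031 + 0.4) ≈ 3.24826, so M₂ = 3.24826 × 94.75 ≈ 307.7726 billion.
ΔM = M₂ − M₁ = 307.7726 − 272.3371 = 35.4355 billion.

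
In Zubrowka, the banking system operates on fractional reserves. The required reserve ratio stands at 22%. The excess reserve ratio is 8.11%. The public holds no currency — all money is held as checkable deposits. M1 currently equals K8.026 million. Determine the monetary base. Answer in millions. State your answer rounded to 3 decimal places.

The money multiplier is m = 1 / (rr + e) = 1 / (0.22 + 0.0811) ≈ 3.32116.
MB = M / m = 8.026 / 3.32116 ≈ 2.4166 million.

K2.417 million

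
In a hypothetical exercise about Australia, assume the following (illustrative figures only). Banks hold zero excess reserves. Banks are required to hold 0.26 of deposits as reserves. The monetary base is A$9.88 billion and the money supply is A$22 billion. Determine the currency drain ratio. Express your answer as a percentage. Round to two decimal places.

Using m = M/MB = 22/9.88 ≈ 2.226721. From m = (1 + c)/(c + rr + e), rearranging gives 1 + c = m·(c + rr + e), so c·(1 − m) = m·(rr + e) − 1.
Hence c = [m·(rr + e) − 1]/(1 − m) = [2.226721 × (0.26 + 0) − 1] / (1 − 2.226721) ≈ 0.343234.

34.32%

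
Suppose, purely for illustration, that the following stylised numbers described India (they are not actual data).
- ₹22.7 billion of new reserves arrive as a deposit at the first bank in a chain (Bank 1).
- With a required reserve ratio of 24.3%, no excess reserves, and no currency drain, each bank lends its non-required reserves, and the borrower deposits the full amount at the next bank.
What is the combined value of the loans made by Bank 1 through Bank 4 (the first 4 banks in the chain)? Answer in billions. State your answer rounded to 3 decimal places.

Bank i lends (1 − rr)^i of the original deposit: Bank 1 lends 22.7·0.7570 = 17.1839, Bank 2 lends 22.7·0.7570² ≈ 13.0082, and so on.
Summing a geometric series: total = 22.7·[0.7570·(1 − 0.7570^4) / (1 − 0.7570)] ≈ 47.4937 billion.

₹47.494 billion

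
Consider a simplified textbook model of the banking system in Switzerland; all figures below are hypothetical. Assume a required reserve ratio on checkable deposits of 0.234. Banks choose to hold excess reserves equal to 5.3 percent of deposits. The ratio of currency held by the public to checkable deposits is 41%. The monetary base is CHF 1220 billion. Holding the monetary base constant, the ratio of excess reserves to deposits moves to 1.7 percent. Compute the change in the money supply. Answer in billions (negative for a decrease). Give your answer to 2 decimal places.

Initially m₁ = (1 + 0.41) / (0.234 + 0.053 + 0.41) ≈ 2.0229555, so M₁ = 2.0229555 × 1220 ≈ 2468.0057 billion.
After the change m₂ = (1 + 0.41) / (0.234 + 0.017 + 0.41) ≈ 2.1331316, so M₂ = 2.1331316 × 1220 ≈ 2602.4206 billion.
ΔM = M₂ − M₁ = 2602.4206 − 2468.0057 = 134.4149 billion.

CHF 134.41 billion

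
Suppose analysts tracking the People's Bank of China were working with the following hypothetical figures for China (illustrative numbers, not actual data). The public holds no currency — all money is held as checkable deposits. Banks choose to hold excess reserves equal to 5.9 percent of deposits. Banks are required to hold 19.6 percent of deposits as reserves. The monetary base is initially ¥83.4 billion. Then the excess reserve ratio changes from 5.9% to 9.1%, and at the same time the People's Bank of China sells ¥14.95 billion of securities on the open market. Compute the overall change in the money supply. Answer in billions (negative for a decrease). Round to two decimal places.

Before: m₁ = 1 / (0.196 + 0.059) ≈ 3.92157, MB₁ = 83.4, so M₁ = 3.92157 × 83.4 ≈ 327.0589 billion.
After: m₂ = 1 / (0.196 + 0.091) ≈ 3.48432, MB₂ = 83.4 − 14.95 = 68.45, so M₂ = 3.48432 × 68.45 ≈ 238.5017 billion.
ΔM = M₂ − M₁ = 238.5017 − 327.0589 = -88.5572 billion.

-88.56 billion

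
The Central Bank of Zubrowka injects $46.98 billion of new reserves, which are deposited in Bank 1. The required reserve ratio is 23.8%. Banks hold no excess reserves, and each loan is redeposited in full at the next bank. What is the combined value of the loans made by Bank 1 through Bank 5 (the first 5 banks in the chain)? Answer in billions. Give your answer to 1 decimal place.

$111.8 billion

Bank i lends (1 − rr)^i of the original deposit: Bank 1 lends 46.98·0.7620 ≈ 35.7988, Bank 2 lends 46.98·0.7620² ≈ 27.2787, and so on.
Summing a geometric series: total = 46.98·[0.7620·(1 − 0.7620^5) / (1 − 0.7620)] ≈ 111.7724 billion.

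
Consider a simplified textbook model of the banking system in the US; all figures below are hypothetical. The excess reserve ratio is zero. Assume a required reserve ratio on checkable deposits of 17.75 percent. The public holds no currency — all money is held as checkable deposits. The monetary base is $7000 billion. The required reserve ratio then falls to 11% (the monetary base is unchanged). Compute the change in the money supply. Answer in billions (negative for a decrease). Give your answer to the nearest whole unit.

Initially m₁ = 1 / (0.1775) ≈ 5.63380, so M₁ = 5.63380 × 7000 = 39436.6 billion.
After the change m₂ = 1 / (0.11) ≈ 9.09091, so M₂ = 9.09091 × 7000 = 63636.37 billion.
ΔM = M₂ − M₁ = 63636.37 − 39436.6 = 24199.77 billion.

$24200 billion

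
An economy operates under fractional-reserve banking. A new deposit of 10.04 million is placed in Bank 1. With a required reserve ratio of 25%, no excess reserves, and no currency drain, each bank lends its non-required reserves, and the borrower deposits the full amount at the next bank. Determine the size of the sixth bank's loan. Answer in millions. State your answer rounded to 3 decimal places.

Each bank lends a fraction (1 − rr) = 0.7500 of the deposit it receives, so Bank 6 receives 10.04·0.7500^5 and lends 10.04·0.7500^6 ≈ 1.7869 million.

1.787 million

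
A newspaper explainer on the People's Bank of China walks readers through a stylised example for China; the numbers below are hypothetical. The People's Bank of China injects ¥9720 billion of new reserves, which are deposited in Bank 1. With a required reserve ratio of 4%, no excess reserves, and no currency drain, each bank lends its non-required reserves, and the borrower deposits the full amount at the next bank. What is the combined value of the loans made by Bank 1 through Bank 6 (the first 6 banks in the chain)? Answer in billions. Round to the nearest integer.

¥50678 billion

Bank i lends (1 − rr)^i of the original deposit: Bank 1 lends 9720·0.9600 = 9331.2000, Bank 2 lends 9720·0.9600² = 8957.9520, and so on.
Summing a geometric series: total = 9720·[0.9600·(1 − 0.9600^6) / (1 − 0.9600)] ≈ 50678.2628 billion.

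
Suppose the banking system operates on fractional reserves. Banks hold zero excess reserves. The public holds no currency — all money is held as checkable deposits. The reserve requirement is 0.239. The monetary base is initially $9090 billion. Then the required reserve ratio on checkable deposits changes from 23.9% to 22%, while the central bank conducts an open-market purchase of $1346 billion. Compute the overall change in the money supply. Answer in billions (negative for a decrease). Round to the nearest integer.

Before: m₁ = 1 / (0.239) ≈ 4.184100, MB₁ = 9090, so M₁ = 4.184100 × 9090 = 38033.469 billion.
After: m₂ = 1 / (0.22) ≈ 4.545455, MB₂ = 9090 + 1346 = 10436, so M₂ = 4.545455 × 10436 ≈ 47436.3684 billion.
ΔM = M₂ − M₁ = 47436.3684 − 38033.469 = 9402.8994 billion.

$9403 billion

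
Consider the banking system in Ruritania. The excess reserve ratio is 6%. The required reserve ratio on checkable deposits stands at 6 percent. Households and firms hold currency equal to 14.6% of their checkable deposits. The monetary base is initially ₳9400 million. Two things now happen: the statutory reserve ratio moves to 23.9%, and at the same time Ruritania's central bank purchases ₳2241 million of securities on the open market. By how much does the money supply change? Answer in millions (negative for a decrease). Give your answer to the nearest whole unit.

Before: m₁ = (1 + 0.146) / (0.06 + 0.06 + 0.146) ≈ 4.308271, MB₁ = 9400, so M₁ = 4.308271 × 9400 = 40497.7474 million.
After: m₂ = (1 + 0.146) / (0.239 + 0.06 + 0.146) ≈ 2.575281, MB₂ = 9400 + 2241 = 11641, so M₂ = 2.575281 × 11641 ≈ 29978.8461 million.
ΔM = M₂ − M₁ = 29978.8461 − 40497.7474 = -10518.9013 million.

-10519 million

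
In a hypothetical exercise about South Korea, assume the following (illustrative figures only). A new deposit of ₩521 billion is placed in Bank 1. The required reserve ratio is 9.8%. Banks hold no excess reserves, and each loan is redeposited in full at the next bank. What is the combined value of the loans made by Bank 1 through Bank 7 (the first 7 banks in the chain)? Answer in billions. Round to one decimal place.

₩2465.8 billion

Bank i lends (1 − rr)^i of the original deposit: Bank 1 lends 521·0.9020 = 469.9420, Bank 2 lends 521·0.9020² ≈ 423.8877, and so on.
Summing a geometric series: total = 521·[0.9020·(1 − 0.9020^7) / (1 − 0.9020)] ≈ 2465.8199 billion.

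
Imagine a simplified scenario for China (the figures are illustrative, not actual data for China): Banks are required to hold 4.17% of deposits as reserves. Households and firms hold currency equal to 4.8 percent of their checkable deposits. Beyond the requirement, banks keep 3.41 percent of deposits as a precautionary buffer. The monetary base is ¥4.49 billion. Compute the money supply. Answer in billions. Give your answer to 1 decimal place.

The money multiplier is m = (1 + c) / (rr + e + c) = (1 + 0.048) / (0.0417 + 0.0341 + 0.048) ≈ 8.4653.
So M = m × MB = 8.4653 × 4.49 ≈ 38.0092 billion.

¥38.0 billion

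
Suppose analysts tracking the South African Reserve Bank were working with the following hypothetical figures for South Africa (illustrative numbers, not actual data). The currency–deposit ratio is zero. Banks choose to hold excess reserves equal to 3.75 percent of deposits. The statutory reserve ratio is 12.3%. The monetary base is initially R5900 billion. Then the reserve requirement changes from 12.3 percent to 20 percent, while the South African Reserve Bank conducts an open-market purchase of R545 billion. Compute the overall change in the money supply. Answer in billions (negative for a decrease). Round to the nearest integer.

-9623 billion

Before: m₁ = 1 / (0.123 + 0.0375) ≈ 6.23053, MB₁ = 5900, so M₁ = 6.23053 × 5900 = 36760.127 billion.
After: m₂ = 1 / (0.2 + 0.0375) ≈ 4.21053, MB₂ = 5900 + 545 = 6445, so M₂ = 4.21053 × 6445 ≈ 27136.8659 billion.
ΔM = M₂ − M₁ = 27136.8659 − 36760.127 = -9623.2611 billion.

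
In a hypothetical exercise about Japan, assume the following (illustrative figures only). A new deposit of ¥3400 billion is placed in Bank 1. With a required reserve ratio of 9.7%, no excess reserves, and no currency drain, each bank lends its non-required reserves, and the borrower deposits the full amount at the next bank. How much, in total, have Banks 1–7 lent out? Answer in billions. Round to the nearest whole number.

¥16156 billion

Bank i lends (1 − rr)^i of the original deposit: Bank 1 lends 3400·0.9030 = 3070.2000, Bank 2 lends 3400·0.9030² = 2772.3906, and so on.
Summing a geometric series: total = 3400·[0.9030·(1 − 0.9030^7) / (1 − 0.9030)] ≈ 16155.9183 billion.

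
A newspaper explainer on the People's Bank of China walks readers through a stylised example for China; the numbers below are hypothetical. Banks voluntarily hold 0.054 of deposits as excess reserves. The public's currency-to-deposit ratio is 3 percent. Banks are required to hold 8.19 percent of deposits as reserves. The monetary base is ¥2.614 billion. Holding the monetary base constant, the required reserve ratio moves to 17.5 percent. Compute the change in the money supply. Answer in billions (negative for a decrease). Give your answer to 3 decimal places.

Initially m₁ = (1 + 0.03) / (0.0819 + 0.054 + 0.03) ≈ 6.20856, so M₁ = 6.20856 × 2.614 ≈ 16.2292 billion.
After the change m₂ = (1 + 0.03) / (0.175 + 0.054 + 0.03) ≈ 3.97683, so M₂ = 3.97683 × 2.614 ≈ 10.3954 billion.
ΔM = M₂ − M₁ = 10.3954 − 16.2292 = -5.8338 billion.

-5.834 billion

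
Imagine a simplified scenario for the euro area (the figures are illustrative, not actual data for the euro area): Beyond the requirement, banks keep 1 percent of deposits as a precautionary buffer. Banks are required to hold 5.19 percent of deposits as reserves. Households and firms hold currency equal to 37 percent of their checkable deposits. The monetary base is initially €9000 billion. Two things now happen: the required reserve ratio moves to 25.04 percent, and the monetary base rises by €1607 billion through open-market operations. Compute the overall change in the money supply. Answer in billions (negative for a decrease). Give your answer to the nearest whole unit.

-5497 billion

Before: m₁ = (1 + 0.37) / (0.0519 + 0.01 + 0.37) ≈ 3.172031, MB₁ = 9000, so M₁ = 3.172031 × 9000 = 28548.279 billion.
After: m₂ = (1 + 0.37) / (0.2504 + 0.01 + 0.37) ≈ 2.173223, MB₂ = 9000 + 1607 = 10607, so M₂ = 2.173223 × 10607 ≈ 23051.3764 billion.
ΔM = M₂ − M₁ = 23051.3764 − 28548.279 = -5496.9026 billion.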